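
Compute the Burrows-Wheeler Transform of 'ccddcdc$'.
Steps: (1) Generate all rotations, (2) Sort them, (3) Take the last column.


Rotations (sorted):
  0: $ccddcdc -> last char: c
  1: c$ccddcd -> last char: d
  2: ccddcdc$ -> last char: $
  3: cdc$ccdd -> last char: d
  4: cddcdc$c -> last char: c
  5: dc$ccddc -> last char: c
  6: dcdc$ccd -> last char: d
  7: ddcdc$cc -> last char: c


BWT = cd$dccdc


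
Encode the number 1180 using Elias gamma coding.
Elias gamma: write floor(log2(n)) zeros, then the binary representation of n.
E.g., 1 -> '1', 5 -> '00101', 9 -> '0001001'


num_bits = floor(log2(1180)) + 1 = 11
leading_zeros = num_bits - 1 = 10
binary(1180) = 10010011100

Elias gamma(1180) = '0000000000' + '10010011100' = 000000000010010011100 (21 bits)


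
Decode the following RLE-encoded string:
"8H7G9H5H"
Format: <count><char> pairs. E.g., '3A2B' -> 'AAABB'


Expanding each <count><char> pair:
  8H -> 'HHHHHHHH'
  7G -> 'GGGGGGG'
  9H -> 'HHHHHHHHH'
  5H -> 'HHHHH'

Decoded = HHHHHHHHGGGGGGGHHHHHHHHHHHHHH


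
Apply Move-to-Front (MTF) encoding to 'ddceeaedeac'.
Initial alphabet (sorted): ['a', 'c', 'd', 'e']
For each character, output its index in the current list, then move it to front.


MTF encoding:
'd': index 2 in ['a', 'c', 'd', 'e'] -> ['d', 'a', 'c', 'e']
'd': index 0 in ['d', 'a', 'c', 'e'] -> ['d', 'a', 'c', 'e']
'c': index 2 in ['d', 'a', 'c', 'e'] -> ['c', 'd', 'a', 'e']
'e': index 3 in ['c', 'd', 'a', 'e'] -> ['e', 'c', 'd', 'a']
'e': index 0 in ['e', 'c', 'd', 'a'] -> ['e', 'c', 'd', 'a']
'a': index 3 in ['e', 'c', 'd', 'a'] -> ['a', 'e', 'c', 'd']
'e': index 1 in ['a', 'e', 'c', 'd'] -> ['e', 'a', 'c', 'd']
'd': index 3 in ['e', 'a', 'c', 'd'] -> ['d', 'e', 'a', 'c']
'e': index 1 in ['d', 'e', 'a', 'c'] -> ['e', 'd', 'a', 'c']
'a': index 2 in ['e', 'd', 'a', 'c'] -> ['a', 'e', 'd', 'c']
'c': index 3 in ['a', 'e', 'd', 'c'] -> ['c', 'a', 'e', 'd']


Output: [2, 0, 2, 3, 0, 3, 1, 3, 1, 2, 3]


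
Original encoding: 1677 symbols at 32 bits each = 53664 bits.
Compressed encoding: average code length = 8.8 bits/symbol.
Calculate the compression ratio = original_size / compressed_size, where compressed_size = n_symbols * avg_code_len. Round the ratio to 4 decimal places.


original_size = n_symbols * orig_bits = 1677 * 32 = 53664 bits
compressed_size = n_symbols * avg_code_len = 1677 * 8.8 = 14757.6 bits
ratio = original_size / compressed_size = 53664 / 14757.6 = 3.6364

Compression ratio = 3.6364


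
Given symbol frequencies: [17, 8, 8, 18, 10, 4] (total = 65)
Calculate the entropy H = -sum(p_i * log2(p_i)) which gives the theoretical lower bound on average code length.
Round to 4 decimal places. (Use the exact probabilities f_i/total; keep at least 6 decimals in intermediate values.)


Per-symbol terms -p_i * log2(p_i) with p_i = f_i/65:
  p = 17/65 = 0.261538: log2(p) = -1.934905, -p*log2(p) = 0.506052
  p = 8/65 = 0.123077: log2(p) = -3.022368, -p*log2(p) = 0.371984
  p = 8/65 = 0.123077: log2(p) = -3.022368, -p*log2(p) = 0.371984
  p = 18/65 = 0.276923: log2(p) = -1.852443, -p*log2(p) = 0.512984
  p = 10/65 = 0.153846: log2(p) = -2.700440, -p*log2(p) = 0.415452
  p = 4/65 = 0.061538: log2(p) = -4.022368, -p*log2(p) = 0.247530
H = 0.506052 + 0.371984 + 0.371984 + 0.512984 + 0.415452 + 0.247530 = 2.425986

H = 2.426 bits/symbol


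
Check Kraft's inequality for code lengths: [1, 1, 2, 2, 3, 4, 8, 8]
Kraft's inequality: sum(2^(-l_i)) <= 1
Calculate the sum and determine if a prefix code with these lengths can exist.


Sum = 2^(-1) + 2^(-1) + 2^(-2) + 2^(-2) + 2^(-3) + 2^(-4) + 2^(-8) + 2^(-8)
    = 0.5 + 0.5 + 0.25 + 0.25 + 0.125 + 0.0625 + 0.00390625 + 0.00390625
    = 434/256 = 1.6953125
Since 1.6953125 > 1, Kraft's inequality is NOT satisfied.
A prefix code with these lengths CANNOT exist.

Kraft sum = 1.6953125. Not satisfied.


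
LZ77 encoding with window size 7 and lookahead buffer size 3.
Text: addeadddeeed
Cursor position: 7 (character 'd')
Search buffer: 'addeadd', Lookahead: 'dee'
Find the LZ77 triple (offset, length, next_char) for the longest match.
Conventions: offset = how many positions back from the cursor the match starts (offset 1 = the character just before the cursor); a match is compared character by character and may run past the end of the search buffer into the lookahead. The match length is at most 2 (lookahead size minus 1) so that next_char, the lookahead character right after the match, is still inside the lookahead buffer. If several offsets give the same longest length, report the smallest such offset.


Try each offset into the search buffer:
  offset=1 (pos 6, char 'd'): match length 1
  offset=2 (pos 5, char 'd'): match length 1
  offset=3 (pos 4, char 'a'): match length 0
  offset=4 (pos 3, char 'e'): match length 0
  offset=5 (pos 2, char 'd'): match length 2
  offset=6 (pos 1, char 'd'): match length 1
  offset=7 (pos 0, char 'a'): match length 0
Longest match has length 2 at offset 5.
next_char = character at position 7 + 2 = 9 -> 'e'

Best match: offset=5, length=2 (matching 'de' starting at position 2)
LZ77 triple: (5, 2, 'e')


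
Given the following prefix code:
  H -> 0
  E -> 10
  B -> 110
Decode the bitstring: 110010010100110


Decoding step by step:
Bits 110 -> B
Bits 0 -> H
Bits 10 -> E
Bits 0 -> H
Bits 10 -> E
Bits 10 -> E
Bits 0 -> H
Bits 110 -> B


Decoded message: BHEHEEHB


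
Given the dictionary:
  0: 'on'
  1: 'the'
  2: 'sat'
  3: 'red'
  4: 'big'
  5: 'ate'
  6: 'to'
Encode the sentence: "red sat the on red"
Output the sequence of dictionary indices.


Look up each word in the dictionary:
  'red' -> 3
  'sat' -> 2
  'the' -> 1
  'on' -> 0
  'red' -> 3

Encoded: [3, 2, 1, 0, 3]


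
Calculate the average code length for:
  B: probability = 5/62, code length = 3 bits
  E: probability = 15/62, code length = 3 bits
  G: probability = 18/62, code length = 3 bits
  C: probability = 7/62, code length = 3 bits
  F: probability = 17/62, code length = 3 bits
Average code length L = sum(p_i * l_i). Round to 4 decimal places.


Weighted contributions p_i * l_i:
  B: (5/62) * 3 = 15/62
  E: (15/62) * 3 = 45/62
  G: (18/62) * 3 = 54/62
  C: (7/62) * 3 = 21/62
  F: (17/62) * 3 = 51/62
Sum = (15 + 45 + 54 + 21 + 51)/62 = 186/62

L = 186/62 = 3.0000 bits/symbol


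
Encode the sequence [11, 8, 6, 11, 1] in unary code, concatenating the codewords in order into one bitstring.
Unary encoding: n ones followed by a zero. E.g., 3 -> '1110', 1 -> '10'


Encode each number as n ones followed by a terminating 0:
  11 -> 111111111110 (12 bits)
  8 -> 111111110 (9 bits)
  6 -> 1111110 (7 bits)
  11 -> 111111111110 (12 bits)
  1 -> 10 (2 bits)
Total length = 12 + 9 + 7 + 12 + 2 = 42 bits.

Unary([11, 8, 6, 11, 1]) = 111111111110111111110111111011111111111010 (42 bits)


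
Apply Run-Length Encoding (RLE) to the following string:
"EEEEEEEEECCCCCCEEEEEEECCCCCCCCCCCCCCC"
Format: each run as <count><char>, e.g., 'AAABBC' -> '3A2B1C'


Scanning runs left to right:
  i=0: run of 'E' x 9 -> '9E'
  i=9: run of 'C' x 6 -> '6C'
  i=15: run of 'E' x 7 -> '7E'
  i=22: run of 'C' x 15 -> '15C'

RLE = 9E6C7E15C


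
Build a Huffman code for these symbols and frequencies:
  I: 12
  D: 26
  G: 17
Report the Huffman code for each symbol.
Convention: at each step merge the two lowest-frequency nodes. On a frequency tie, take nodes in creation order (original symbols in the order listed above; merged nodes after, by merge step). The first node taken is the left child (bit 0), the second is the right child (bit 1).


Huffman tree construction:
Step 1: Merge I(12) + G(17) = 29
Step 2: Merge D(26) + (I+G)(29) = 55
Read each symbol's code off the tree from the root (left child = 0, right child = 1).

Codes:
  I: 10 (length 2)
  D: 0 (length 1)
  G: 11 (length 2)
Average code length: 84/55 = 1.5273 bits/symbol


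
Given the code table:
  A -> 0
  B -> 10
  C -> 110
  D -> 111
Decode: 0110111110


Decoding:
0 -> A
110 -> C
111 -> D
110 -> C


Result: ACDC


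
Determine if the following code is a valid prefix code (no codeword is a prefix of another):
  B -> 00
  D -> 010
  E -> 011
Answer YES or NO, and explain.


Checking each pair (does one codeword prefix another?):
  B='00' vs D='010': no prefix
  B='00' vs E='011': no prefix
  D='010' vs B='00': no prefix
  D='010' vs E='011': no prefix
  E='011' vs B='00': no prefix
  E='011' vs D='010': no prefix
No violation found over all pairs.

YES -- this is a valid prefix code. No codeword is a prefix of any other codeword.


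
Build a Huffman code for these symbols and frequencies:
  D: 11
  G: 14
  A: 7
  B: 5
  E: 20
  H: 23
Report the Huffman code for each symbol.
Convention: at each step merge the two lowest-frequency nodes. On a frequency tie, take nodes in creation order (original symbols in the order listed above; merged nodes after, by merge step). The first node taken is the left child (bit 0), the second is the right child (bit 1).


Huffman tree construction:
Step 1: Merge B(5) + A(7) = 12
Step 2: Merge D(11) + (B+A)(12) = 23
Step 3: Merge G(14) + E(20) = 34
Step 4: Merge H(23) + (D+(B+A))(23) = 46
Step 5: Merge (G+E)(34) + (H+(D+(B+A)))(46) = 80
Read each symbol's code off the tree from the root (left child = 0, right child = 1).

Codes:
  D: 110 (length 3)
  G: 00 (length 2)
  A: 1111 (length 4)
  B: 1110 (length 4)
  E: 01 (length 2)
  H: 10 (length 2)
Average code length: 195/80 = 2.4375 bits/symbol


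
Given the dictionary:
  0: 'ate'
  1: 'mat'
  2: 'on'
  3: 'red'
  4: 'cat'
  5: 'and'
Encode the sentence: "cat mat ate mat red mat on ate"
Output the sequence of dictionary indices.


Look up each word in the dictionary:
  'cat' -> 4
  'mat' -> 1
  'ate' -> 0
  'mat' -> 1
  'red' -> 3
  'mat' -> 1
  'on' -> 2
  'ate' -> 0

Encoded: [4, 1, 0, 1, 3, 1, 2, 0]


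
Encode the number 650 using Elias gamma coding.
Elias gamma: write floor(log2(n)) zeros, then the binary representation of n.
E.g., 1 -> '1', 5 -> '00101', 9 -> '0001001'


num_bits = floor(log2(650)) + 1 = 10
leading_zeros = num_bits - 1 = 9
binary(650) = 1010001010

Elias gamma(650) = '000000000' + '1010001010' = 0000000001010001010 (19 bits)


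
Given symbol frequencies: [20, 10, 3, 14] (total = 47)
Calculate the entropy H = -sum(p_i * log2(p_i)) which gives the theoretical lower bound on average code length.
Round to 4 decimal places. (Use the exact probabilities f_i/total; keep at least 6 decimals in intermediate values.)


Per-symbol terms -p_i * log2(p_i) with p_i = f_i/47:
  p = 20/47 = 0.425532: log2(p) = -1.232661, -p*log2(p) = 0.524536
  p = 10/47 = 0.212766: log2(p) = -2.232661, -p*log2(p) = 0.475034
  p = 3/47 = 0.063830: log2(p) = -3.969626, -p*log2(p) = 0.253380
  p = 14/47 = 0.297872: log2(p) = -1.747234, -p*log2(p) = 0.520453
H = 0.524536 + 0.475034 + 0.253380 + 0.520453 = 1.773403

H = 1.7734 bits/symbol


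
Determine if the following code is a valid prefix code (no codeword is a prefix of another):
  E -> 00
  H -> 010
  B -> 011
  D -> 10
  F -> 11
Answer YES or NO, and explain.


Checking each pair (does one codeword prefix another?):
  E='00' vs H='010': no prefix
  E='00' vs B='011': no prefix
  E='00' vs D='10': no prefix
  E='00' vs F='11': no prefix
  H='010' vs E='00': no prefix
  H='010' vs B='011': no prefix
  H='010' vs D='10': no prefix
  H='010' vs F='11': no prefix
  B='011' vs E='00': no prefix
  B='011' vs H='010': no prefix
  B='011' vs D='10': no prefix
  B='011' vs F='11': no prefix
  D='10' vs E='00': no prefix
  D='10' vs H='010': no prefix
  D='10' vs B='011': no prefix
  D='10' vs F='11': no prefix
  F='11' vs E='00': no prefix
  F='11' vs H='010': no prefix
  F='11' vs B='011': no prefix
  F='11' vs D='10': no prefix
No violation found over all pairs.

YES -- this is a valid prefix code. No codeword is a prefix of any other codeword.


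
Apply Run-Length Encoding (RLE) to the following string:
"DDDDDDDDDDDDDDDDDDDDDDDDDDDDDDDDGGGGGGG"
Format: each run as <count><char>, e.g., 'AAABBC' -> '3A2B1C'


Scanning runs left to right:
  i=0: run of 'D' x 32 -> '32D'
  i=32: run of 'G' x 7 -> '7G'

RLE = 32D7G


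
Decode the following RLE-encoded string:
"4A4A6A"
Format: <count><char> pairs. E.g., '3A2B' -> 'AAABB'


Expanding each <count><char> pair:
  4A -> 'AAAA'
  4A -> 'AAAA'
  6A -> 'AAAAAA'

Decoded = AAAAAAAAAAAAAA


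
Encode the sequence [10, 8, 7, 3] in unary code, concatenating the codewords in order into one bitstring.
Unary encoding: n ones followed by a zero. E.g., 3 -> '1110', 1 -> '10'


Encode each number as n ones followed by a terminating 0:
  10 -> 11111111110 (11 bits)
  8 -> 111111110 (9 bits)
  7 -> 11111110 (8 bits)
  3 -> 1110 (4 bits)
Total length = 11 + 9 + 8 + 4 = 32 bits.

Unary([10, 8, 7, 3]) = 11111111110111111110111111101110 (32 bits)


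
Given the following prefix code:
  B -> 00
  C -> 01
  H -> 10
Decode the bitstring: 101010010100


Decoding step by step:
Bits 10 -> H
Bits 10 -> H
Bits 10 -> H
Bits 01 -> C
Bits 01 -> C
Bits 00 -> B


Decoded message: HHHCCB


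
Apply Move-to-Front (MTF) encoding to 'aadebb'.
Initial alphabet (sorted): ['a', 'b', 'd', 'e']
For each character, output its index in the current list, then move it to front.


MTF encoding:
'a': index 0 in ['a', 'b', 'd', 'e'] -> ['a', 'b', 'd', 'e']
'a': index 0 in ['a', 'b', 'd', 'e'] -> ['a', 'b', 'd', 'e']
'd': index 2 in ['a', 'b', 'd', 'e'] -> ['d', 'a', 'b', 'e']
'e': index 3 in ['d', 'a', 'b', 'e'] -> ['e', 'd', 'a', 'b']
'b': index 3 in ['e', 'd', 'a', 'b'] -> ['b', 'e', 'd', 'a']
'b': index 0 in ['b', 'e', 'd', 'a'] -> ['b', 'e', 'd', 'a']


Output: [0, 0, 2, 3, 3, 0]


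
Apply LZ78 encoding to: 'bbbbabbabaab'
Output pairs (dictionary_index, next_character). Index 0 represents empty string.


LZ78 encoding steps:
Dictionary: {0: ''}
Step 1: w='' (idx 0), next='b' -> output (0, 'b'), add 'b' as idx 1
Step 2: w='b' (idx 1), next='b' -> output (1, 'b'), add 'bb' as idx 2
Step 3: w='b' (idx 1), next='a' -> output (1, 'a'), add 'ba' as idx 3
Step 4: w='bb' (idx 2), next='a' -> output (2, 'a'), add 'bba' as idx 4
Step 5: w='ba' (idx 3), next='a' -> output (3, 'a'), add 'baa' as idx 5
Step 6: w='b' (idx 1), end of input -> output (1, '')


Encoded: [(0, 'b'), (1, 'b'), (1, 'a'), (2, 'a'), (3, 'a'), (1, '')]


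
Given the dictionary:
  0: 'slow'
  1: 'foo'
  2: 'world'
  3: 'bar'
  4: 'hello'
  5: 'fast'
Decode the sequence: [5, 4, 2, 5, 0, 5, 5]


Look up each index in the dictionary:
  5 -> 'fast'
  4 -> 'hello'
  2 -> 'world'
  5 -> 'fast'
  0 -> 'slow'
  5 -> 'fast'
  5 -> 'fast'

Decoded: "fast hello world fast slow fast fast"


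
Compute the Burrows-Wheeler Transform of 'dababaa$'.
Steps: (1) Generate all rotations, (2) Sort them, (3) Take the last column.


Rotations (sorted):
  0: $dababaa -> last char: a
  1: a$dababa -> last char: a
  2: aa$dabab -> last char: b
  3: abaa$dab -> last char: b
  4: ababaa$d -> last char: d
  5: baa$daba -> last char: a
  6: babaa$da -> last char: a
  7: dababaa$ -> last char: $


BWT = aabbdaa$


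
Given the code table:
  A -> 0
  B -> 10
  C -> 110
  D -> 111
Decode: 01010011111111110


Decoding:
0 -> A
10 -> B
10 -> B
0 -> A
111 -> D
111 -> D
111 -> D
10 -> B


Result: ABBADDDB


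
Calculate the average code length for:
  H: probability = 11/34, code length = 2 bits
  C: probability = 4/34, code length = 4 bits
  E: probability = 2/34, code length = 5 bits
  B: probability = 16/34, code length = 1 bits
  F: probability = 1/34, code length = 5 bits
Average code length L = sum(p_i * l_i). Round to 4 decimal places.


Weighted contributions p_i * l_i:
  H: (11/34) * 2 = 22/34
  C: (4/34) * 4 = 16/34
  E: (2/34) * 5 = 10/34
  B: (16/34) * 1 = 16/34
  F: (1/34) * 5 = 5/34
Sum = (22 + 16 + 10 + 16 + 5)/34 = 69/34

L = 69/34 = 2.0294 bits/symbol


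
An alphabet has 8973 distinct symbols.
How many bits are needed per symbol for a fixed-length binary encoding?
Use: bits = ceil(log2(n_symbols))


log2(8973) = 13.1314
Bracket: 2^13 = 8192 < 8973 <= 2^14 = 16384
So ceil(log2(8973)) = 14

bits = ceil(log2(8973)) = ceil(13.1314) = 14 bits


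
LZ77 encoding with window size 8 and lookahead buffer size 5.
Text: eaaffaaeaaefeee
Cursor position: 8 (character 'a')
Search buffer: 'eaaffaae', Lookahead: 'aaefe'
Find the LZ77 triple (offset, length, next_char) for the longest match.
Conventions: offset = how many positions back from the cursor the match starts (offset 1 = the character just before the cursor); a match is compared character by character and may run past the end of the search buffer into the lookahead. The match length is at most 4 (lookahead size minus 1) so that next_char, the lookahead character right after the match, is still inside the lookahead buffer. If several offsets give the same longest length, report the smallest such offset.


Try each offset into the search buffer:
  offset=1 (pos 7, char 'e'): match length 0
  offset=2 (pos 6, char 'a'): match length 1
  offset=3 (pos 5, char 'a'): match length 3
  offset=4 (pos 4, char 'f'): match length 0
  offset=5 (pos 3, char 'f'): match length 0
  offset=6 (pos 2, char 'a'): match length 1
  offset=7 (pos 1, char 'a'): match length 2
  offset=8 (pos 0, char 'e'): match length 0
Longest match has length 3 at offset 3.
next_char = character at position 8 + 3 = 11 -> 'f'

Best match: offset=3, length=3 (matching 'aae' starting at position 5)
LZ77 triple: (3, 3, 'f')


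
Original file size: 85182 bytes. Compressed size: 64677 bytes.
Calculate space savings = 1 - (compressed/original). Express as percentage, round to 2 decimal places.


ratio = compressed/original = 64677/85182 = 0.75928
savings = 1 - ratio = 1 - 0.75928 = 0.24072
as a percentage: 0.24072 * 100 = 24.07%

Space savings = 1 - 64677/85182 = 24.07%


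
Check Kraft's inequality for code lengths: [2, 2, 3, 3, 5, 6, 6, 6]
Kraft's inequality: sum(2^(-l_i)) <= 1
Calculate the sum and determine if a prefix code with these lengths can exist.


Sum = 2^(-2) + 2^(-2) + 2^(-3) + 2^(-3) + 2^(-5) + 2^(-6) + 2^(-6) + 2^(-6)
    = 0.25 + 0.25 + 0.125 + 0.125 + 0.03125 + 0.015625 + 0.015625 + 0.015625
    = 53/64 = 0.828125
Since 0.828125 <= 1, Kraft's inequality IS satisfied.
A prefix code with these lengths CAN exist.

Kraft sum = 0.828125. Satisfied.


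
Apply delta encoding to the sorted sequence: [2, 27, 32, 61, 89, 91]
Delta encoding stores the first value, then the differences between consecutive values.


First value: 2
Deltas:
  27 - 2 = 25
  32 - 27 = 5
  61 - 32 = 29
  89 - 61 = 28
  91 - 89 = 2


Delta encoded: [2, 25, 5, 29, 28, 2]


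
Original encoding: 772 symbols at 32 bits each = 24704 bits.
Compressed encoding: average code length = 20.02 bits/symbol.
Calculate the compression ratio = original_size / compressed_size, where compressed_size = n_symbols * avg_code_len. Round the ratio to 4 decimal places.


original_size = n_symbols * orig_bits = 772 * 32 = 24704 bits
compressed_size = n_symbols * avg_code_len = 772 * 20.02 = 15455.44 bits
ratio = original_size / compressed_size = 24704 / 15455.44 = 1.5984

Compression ratio = 1.5984


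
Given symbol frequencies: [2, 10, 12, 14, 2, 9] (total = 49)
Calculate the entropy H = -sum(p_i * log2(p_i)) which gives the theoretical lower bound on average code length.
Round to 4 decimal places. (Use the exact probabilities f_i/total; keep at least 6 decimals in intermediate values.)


Per-symbol terms -p_i * log2(p_i) with p_i = f_i/49:
  p = 2/49 = 0.040816: log2(p) = -4.614710, -p*log2(p) = 0.188356
  p = 10/49 = 0.204082: log2(p) = -2.292782, -p*log2(p) = 0.467915
  p = 12/49 = 0.244898: log2(p) = -2.029747, -p*log2(p) = 0.497081
  p = 14/49 = 0.285714: log2(p) = -1.807355, -p*log2(p) = 0.516387
  p = 2/49 = 0.040816: log2(p) = -4.614710, -p*log2(p) = 0.188356
  p = 9/49 = 0.183673: log2(p) = -2.444785, -p*log2(p) = 0.449042
H = 0.188356 + 0.467915 + 0.497081 + 0.516387 + 0.188356 + 0.449042 = 2.307137

H = 2.3071 bits/symbol


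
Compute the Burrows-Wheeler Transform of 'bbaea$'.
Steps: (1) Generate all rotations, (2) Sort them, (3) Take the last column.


Rotations (sorted):
  0: $bbaea -> last char: a
  1: a$bbae -> last char: e
  2: aea$bb -> last char: b
  3: baea$b -> last char: b
  4: bbaea$ -> last char: $
  5: ea$bba -> last char: a


BWT = aebb$a


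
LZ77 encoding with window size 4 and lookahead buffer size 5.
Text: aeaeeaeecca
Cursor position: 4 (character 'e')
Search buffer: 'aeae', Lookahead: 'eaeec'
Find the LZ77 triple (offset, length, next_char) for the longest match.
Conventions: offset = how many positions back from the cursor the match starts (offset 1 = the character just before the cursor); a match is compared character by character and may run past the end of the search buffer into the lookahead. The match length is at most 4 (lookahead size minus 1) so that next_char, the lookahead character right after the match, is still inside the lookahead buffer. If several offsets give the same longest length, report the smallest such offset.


Try each offset into the search buffer:
  offset=1 (pos 3, char 'e'): match length 1
  offset=2 (pos 2, char 'a'): match length 0
  offset=3 (pos 1, char 'e'): match length 4
  offset=4 (pos 0, char 'a'): match length 0
Longest match has length 4 at offset 3.
next_char = character at position 4 + 4 = 8 -> 'c'

Best match: offset=3, length=4 (matching 'eaee' starting at position 1)
LZ77 triple: (3, 4, 'c')


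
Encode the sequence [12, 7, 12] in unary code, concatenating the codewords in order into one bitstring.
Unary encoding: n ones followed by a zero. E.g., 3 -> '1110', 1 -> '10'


Encode each number as n ones followed by a terminating 0:
  12 -> 1111111111110 (13 bits)
  7 -> 11111110 (8 bits)
  12 -> 1111111111110 (13 bits)
Total length = 13 + 8 + 13 = 34 bits.

Unary([12, 7, 12]) = 1111111111110111111101111111111110 (34 bits)


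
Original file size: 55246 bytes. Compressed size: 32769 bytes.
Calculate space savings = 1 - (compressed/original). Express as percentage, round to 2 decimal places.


ratio = compressed/original = 32769/55246 = 0.593147
savings = 1 - ratio = 1 - 0.593147 = 0.406853
as a percentage: 0.406853 * 100 = 40.69%

Space savings = 1 - 32769/55246 = 40.69%


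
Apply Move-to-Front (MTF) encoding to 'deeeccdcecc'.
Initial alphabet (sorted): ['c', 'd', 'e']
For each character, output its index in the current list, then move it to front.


MTF encoding:
'd': index 1 in ['c', 'd', 'e'] -> ['d', 'c', 'e']
'e': index 2 in ['d', 'c', 'e'] -> ['e', 'd', 'c']
'e': index 0 in ['e', 'd', 'c'] -> ['e', 'd', 'c']
'e': index 0 in ['e', 'd', 'c'] -> ['e', 'd', 'c']
'c': index 2 in ['e', 'd', 'c'] -> ['c', 'e', 'd']
'c': index 0 in ['c', 'e', 'd'] -> ['c', 'e', 'd']
'd': index 2 in ['c', 'e', 'd'] -> ['d', 'c', 'e']
'c': index 1 in ['d', 'c', 'e'] -> ['c', 'd', 'e']
'e': index 2 in ['c', 'd', 'e'] -> ['e', 'c', 'd']
'c': index 1 in ['e', 'c', 'd'] -> ['c', 'e', 'd']
'c': index 0 in ['c', 'e', 'd'] -> ['c', 'e', 'd']


Output: [1, 2, 0, 0, 2, 0, 2, 1, 2, 1, 0]


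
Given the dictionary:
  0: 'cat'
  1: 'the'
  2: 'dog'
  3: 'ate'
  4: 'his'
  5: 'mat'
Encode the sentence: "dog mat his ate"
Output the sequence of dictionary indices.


Look up each word in the dictionary:
  'dog' -> 2
  'mat' -> 5
  'his' -> 4
  'ate' -> 3

Encoded: [2, 5, 4, 3]


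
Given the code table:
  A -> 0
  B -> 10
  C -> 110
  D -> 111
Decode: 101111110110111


Decoding:
10 -> B
111 -> D
111 -> D
0 -> A
110 -> C
111 -> D


Result: BDDACD


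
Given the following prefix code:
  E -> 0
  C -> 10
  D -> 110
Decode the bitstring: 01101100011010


Decoding step by step:
Bits 0 -> E
Bits 110 -> D
Bits 110 -> D
Bits 0 -> E
Bits 0 -> E
Bits 110 -> D
Bits 10 -> C


Decoded message: EDDEEDC


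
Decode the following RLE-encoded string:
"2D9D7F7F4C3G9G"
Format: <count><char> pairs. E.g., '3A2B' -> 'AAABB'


Expanding each <count><char> pair:
  2D -> 'DD'
  9D -> 'DDDDDDDDD'
  7F -> 'FFFFFFF'
  7F -> 'FFFFFFF'
  4C -> 'CCCC'
  3G -> 'GGG'
  9G -> 'GGGGGGGGG'

Decoded = DDDDDDDDDDDFFFFFFFFFFFFFFCCCCGGGGGGGGGGGG


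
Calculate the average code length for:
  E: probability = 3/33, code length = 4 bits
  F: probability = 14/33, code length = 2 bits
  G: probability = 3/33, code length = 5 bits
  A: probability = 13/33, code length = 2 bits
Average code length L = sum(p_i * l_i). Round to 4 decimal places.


Weighted contributions p_i * l_i:
  E: (3/33) * 4 = 12/33
  F: (14/33) * 2 = 28/33
  G: (3/33) * 5 = 15/33
  A: (13/33) * 2 = 26/33
Sum = (12 + 28 + 15 + 26)/33 = 81/33

L = 81/33 = 2.4545 bits/symbol


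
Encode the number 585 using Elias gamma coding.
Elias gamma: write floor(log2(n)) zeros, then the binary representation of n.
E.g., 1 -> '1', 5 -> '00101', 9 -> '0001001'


num_bits = floor(log2(585)) + 1 = 10
leading_zeros = num_bits - 1 = 9
binary(585) = 1001001001

Elias gamma(585) = '000000000' + '1001001001' = 0000000001001001001 (19 bits)


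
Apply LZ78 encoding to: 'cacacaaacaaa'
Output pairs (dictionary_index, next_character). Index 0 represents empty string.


LZ78 encoding steps:
Dictionary: {0: ''}
Step 1: w='' (idx 0), next='c' -> output (0, 'c'), add 'c' as idx 1
Step 2: w='' (idx 0), next='a' -> output (0, 'a'), add 'a' as idx 2
Step 3: w='c' (idx 1), next='a' -> output (1, 'a'), add 'ca' as idx 3
Step 4: w='ca' (idx 3), next='a' -> output (3, 'a'), add 'caa' as idx 4
Step 5: w='a' (idx 2), next='c' -> output (2, 'c'), add 'ac' as idx 5
Step 6: w='a' (idx 2), next='a' -> output (2, 'a'), add 'aa' as idx 6
Step 7: w='a' (idx 2), end of input -> output (2, '')


Encoded: [(0, 'c'), (0, 'a'), (1, 'a'), (3, 'a'), (2, 'c'), (2, 'a'), (2, '')]


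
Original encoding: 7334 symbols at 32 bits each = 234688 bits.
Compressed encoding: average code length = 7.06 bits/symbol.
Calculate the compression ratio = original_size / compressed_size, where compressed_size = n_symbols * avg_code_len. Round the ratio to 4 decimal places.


original_size = n_symbols * orig_bits = 7334 * 32 = 234688 bits
compressed_size = n_symbols * avg_code_len = 7334 * 7.06 = 51778.04 bits
ratio = original_size / compressed_size = 234688 / 51778.04 = 4.5326

Compression ratio = 4.5326


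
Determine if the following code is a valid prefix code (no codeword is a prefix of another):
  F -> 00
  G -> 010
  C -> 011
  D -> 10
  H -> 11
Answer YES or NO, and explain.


Checking each pair (does one codeword prefix another?):
  F='00' vs G='010': no prefix
  F='00' vs C='011': no prefix
  F='00' vs D='10': no prefix
  F='00' vs H='11': no prefix
  G='010' vs F='00': no prefix
  G='010' vs C='011': no prefix
  G='010' vs D='10': no prefix
  G='010' vs H='11': no prefix
  C='011' vs F='00': no prefix
  C='011' vs G='010': no prefix
  C='011' vs D='10': no prefix
  C='011' vs H='11': no prefix
  D='10' vs F='00': no prefix
  D='10' vs G='010': no prefix
  D='10' vs C='011': no prefix
  D='10' vs H='11': no prefix
  H='11' vs F='00': no prefix
  H='11' vs G='010': no prefix
  H='11' vs C='011': no prefix
  H='11' vs D='10': no prefix
No violation found over all pairs.

YES -- this is a valid prefix code. No codeword is a prefix of any other codeword.


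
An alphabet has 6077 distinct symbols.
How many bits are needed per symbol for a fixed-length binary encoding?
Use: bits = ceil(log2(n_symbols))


log2(6077) = 12.5691
Bracket: 2^12 = 4096 < 6077 <= 2^13 = 8192
So ceil(log2(6077)) = 13

bits = ceil(log2(6077)) = ceil(12.5691) = 13 bits


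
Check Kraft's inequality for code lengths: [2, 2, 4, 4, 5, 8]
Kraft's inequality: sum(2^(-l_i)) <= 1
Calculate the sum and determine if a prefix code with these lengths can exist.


Sum = 2^(-2) + 2^(-2) + 2^(-4) + 2^(-4) + 2^(-5) + 2^(-8)
    = 0.25 + 0.25 + 0.0625 + 0.0625 + 0.03125 + 0.00390625
    = 169/256 = 0.66015625
Since 0.66015625 <= 1, Kraft's inequality IS satisfied.
A prefix code with these lengths CAN exist.

Kraft sum = 0.66015625. Satisfied.


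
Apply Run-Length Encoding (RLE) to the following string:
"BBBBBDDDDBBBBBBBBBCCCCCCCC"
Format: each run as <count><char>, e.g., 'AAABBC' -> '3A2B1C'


Scanning runs left to right:
  i=0: run of 'B' x 5 -> '5B'
  i=5: run of 'D' x 4 -> '4D'
  i=9: run of 'B' x 9 -> '9B'
  i=18: run of 'C' x 8 -> '8C'

RLE = 5B4D9B8C


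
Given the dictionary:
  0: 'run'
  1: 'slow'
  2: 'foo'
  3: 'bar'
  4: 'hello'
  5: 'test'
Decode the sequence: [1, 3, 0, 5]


Look up each index in the dictionary:
  1 -> 'slow'
  3 -> 'bar'
  0 -> 'run'
  5 -> 'test'

Decoded: "slow bar run test"


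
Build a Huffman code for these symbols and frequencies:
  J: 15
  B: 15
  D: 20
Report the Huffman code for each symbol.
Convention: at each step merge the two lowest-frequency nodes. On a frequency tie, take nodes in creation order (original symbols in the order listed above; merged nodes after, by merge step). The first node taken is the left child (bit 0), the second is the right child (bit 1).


Huffman tree construction:
Step 1: Merge J(15) + B(15) = 30
Step 2: Merge D(20) + (J+B)(30) = 50
Read each symbol's code off the tree from the root (left child = 0, right child = 1).

Codes:
  J: 10 (length 2)
  B: 11 (length 2)
  D: 0 (length 1)
Average code length: 80/50 = 1.6000 bits/symbol


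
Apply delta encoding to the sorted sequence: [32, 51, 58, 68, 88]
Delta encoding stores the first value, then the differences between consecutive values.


First value: 32
Deltas:
  51 - 32 = 19
  58 - 51 = 7
  68 - 58 = 10
  88 - 68 = 20


Delta encoded: [32, 19, 7, 10, 20]


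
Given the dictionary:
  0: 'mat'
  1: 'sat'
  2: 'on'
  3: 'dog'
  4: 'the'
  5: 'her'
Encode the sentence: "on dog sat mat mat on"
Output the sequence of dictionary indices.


Look up each word in the dictionary:
  'on' -> 2
  'dog' -> 3
  'sat' -> 1
  'mat' -> 0
  'mat' -> 0
  'on' -> 2

Encoded: [2, 3, 1, 0, 0, 2]


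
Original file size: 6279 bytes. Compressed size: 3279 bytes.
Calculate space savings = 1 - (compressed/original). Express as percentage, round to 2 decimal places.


ratio = compressed/original = 3279/6279 = 0.522217
savings = 1 - ratio = 1 - 0.522217 = 0.477783
as a percentage: 0.477783 * 100 = 47.78%

Space savings = 1 - 3279/6279 = 47.78%


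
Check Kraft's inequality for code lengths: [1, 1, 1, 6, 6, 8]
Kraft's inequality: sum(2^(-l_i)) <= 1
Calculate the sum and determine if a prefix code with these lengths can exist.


Sum = 2^(-1) + 2^(-1) + 2^(-1) + 2^(-6) + 2^(-6) + 2^(-8)
    = 0.5 + 0.5 + 0.5 + 0.015625 + 0.015625 + 0.00390625
    = 393/256 = 1.53515625
Since 1.53515625 > 1, Kraft's inequality is NOT satisfied.
A prefix code with these lengths CANNOT exist.

Kraft sum = 1.53515625. Not satisfied.


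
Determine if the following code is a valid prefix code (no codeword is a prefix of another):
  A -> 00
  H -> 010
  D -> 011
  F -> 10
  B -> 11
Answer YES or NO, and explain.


Checking each pair (does one codeword prefix another?):
  A='00' vs H='010': no prefix
  A='00' vs D='011': no prefix
  A='00' vs F='10': no prefix
  A='00' vs B='11': no prefix
  H='010' vs A='00': no prefix
  H='010' vs D='011': no prefix
  H='010' vs F='10': no prefix
  H='010' vs B='11': no prefix
  D='011' vs A='00': no prefix
  D='011' vs H='010': no prefix
  D='011' vs F='10': no prefix
  D='011' vs B='11': no prefix
  F='10' vs A='00': no prefix
  F='10' vs H='010': no prefix
  F='10' vs D='011': no prefix
  F='10' vs B='11': no prefix
  B='11' vs A='00': no prefix
  B='11' vs H='010': no prefix
  B='11' vs D='011': no prefix
  B='11' vs F='10': no prefix
No violation found over all pairs.

YES -- this is a valid prefix code. No codeword is a prefix of any other codeword.


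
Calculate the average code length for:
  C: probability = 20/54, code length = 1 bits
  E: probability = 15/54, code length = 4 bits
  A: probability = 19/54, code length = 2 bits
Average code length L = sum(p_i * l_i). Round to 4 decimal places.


Weighted contributions p_i * l_i:
  C: (20/54) * 1 = 20/54
  E: (15/54) * 4 = 60/54
  A: (19/54) * 2 = 38/54
Sum = (20 + 60 + 38)/54 = 118/54

L = 118/54 = 2.1852 bits/symbol


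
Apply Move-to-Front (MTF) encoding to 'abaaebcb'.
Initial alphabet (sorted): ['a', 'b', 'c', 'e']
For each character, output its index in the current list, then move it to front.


MTF encoding:
'a': index 0 in ['a', 'b', 'c', 'e'] -> ['a', 'b', 'c', 'e']
'b': index 1 in ['a', 'b', 'c', 'e'] -> ['b', 'a', 'c', 'e']
'a': index 1 in ['b', 'a', 'c', 'e'] -> ['a', 'b', 'c', 'e']
'a': index 0 in ['a', 'b', 'c', 'e'] -> ['a', 'b', 'c', 'e']
'e': index 3 in ['a', 'b', 'c', 'e'] -> ['e', 'a', 'b', 'c']
'b': index 2 in ['e', 'a', 'b', 'c'] -> ['b', 'e', 'a', 'c']
'c': index 3 in ['b', 'e', 'a', 'c'] -> ['c', 'b', 'e', 'a']
'b': index 1 in ['c', 'b', 'e', 'a'] -> ['b', 'c', 'e', 'a']


Output: [0, 1, 1, 0, 3, 2, 3, 1]


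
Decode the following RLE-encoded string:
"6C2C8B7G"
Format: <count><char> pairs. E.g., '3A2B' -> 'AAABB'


Expanding each <count><char> pair:
  6C -> 'CCCCCC'
  2C -> 'CC'
  8B -> 'BBBBBBBB'
  7G -> 'GGGGGGG'

Decoded = CCCCCCCCBBBBBBBBGGGGGGG


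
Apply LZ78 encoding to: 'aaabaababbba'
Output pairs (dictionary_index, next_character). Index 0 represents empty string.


LZ78 encoding steps:
Dictionary: {0: ''}
Step 1: w='' (idx 0), next='a' -> output (0, 'a'), add 'a' as idx 1
Step 2: w='a' (idx 1), next='a' -> output (1, 'a'), add 'aa' as idx 2
Step 3: w='' (idx 0), next='b' -> output (0, 'b'), add 'b' as idx 3
Step 4: w='aa' (idx 2), next='b' -> output (2, 'b'), add 'aab' as idx 4
Step 5: w='a' (idx 1), next='b' -> output (1, 'b'), add 'ab' as idx 5
Step 6: w='b' (idx 3), next='b' -> output (3, 'b'), add 'bb' as idx 6
Step 7: w='a' (idx 1), end of input -> output (1, '')


Encoded: [(0, 'a'), (1, 'a'), (0, 'b'), (2, 'b'), (1, 'b'), (3, 'b'), (1, '')]


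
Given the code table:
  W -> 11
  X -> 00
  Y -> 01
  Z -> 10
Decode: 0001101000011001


Decoding:
00 -> X
01 -> Y
10 -> Z
10 -> Z
00 -> X
01 -> Y
10 -> Z
01 -> Y


Result: XYZZXYZY


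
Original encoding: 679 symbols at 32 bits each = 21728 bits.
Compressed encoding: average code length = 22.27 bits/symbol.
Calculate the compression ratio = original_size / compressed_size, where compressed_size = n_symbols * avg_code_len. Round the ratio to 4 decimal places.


original_size = n_symbols * orig_bits = 679 * 32 = 21728 bits
compressed_size = n_symbols * avg_code_len = 679 * 22.27 = 15121.33 bits
ratio = original_size / compressed_size = 21728 / 15121.33 = 1.4369

Compression ratio = 1.4369


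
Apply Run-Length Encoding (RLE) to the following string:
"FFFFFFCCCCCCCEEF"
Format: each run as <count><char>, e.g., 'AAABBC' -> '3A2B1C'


Scanning runs left to right:
  i=0: run of 'F' x 6 -> '6F'
  i=6: run of 'C' x 7 -> '7C'
  i=13: run of 'E' x 2 -> '2E'
  i=15: run of 'F' x 1 -> '1F'

RLE = 6F7C2E1F


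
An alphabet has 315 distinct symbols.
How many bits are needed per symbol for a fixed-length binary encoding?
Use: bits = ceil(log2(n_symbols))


log2(315) = 8.2992
Bracket: 2^8 = 256 < 315 <= 2^9 = 512
So ceil(log2(315)) = 9

bits = ceil(log2(315)) = ceil(8.2992) = 9 bits


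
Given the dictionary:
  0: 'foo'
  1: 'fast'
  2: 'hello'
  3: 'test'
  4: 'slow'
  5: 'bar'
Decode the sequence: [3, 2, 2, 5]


Look up each index in the dictionary:
  3 -> 'test'
  2 -> 'hello'
  2 -> 'hello'
  5 -> 'bar'

Decoded: "test hello hello bar"


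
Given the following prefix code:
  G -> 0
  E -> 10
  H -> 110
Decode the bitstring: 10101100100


Decoding step by step:
Bits 10 -> E
Bits 10 -> E
Bits 110 -> H
Bits 0 -> G
Bits 10 -> E
Bits 0 -> G


Decoded message: EEHGEG


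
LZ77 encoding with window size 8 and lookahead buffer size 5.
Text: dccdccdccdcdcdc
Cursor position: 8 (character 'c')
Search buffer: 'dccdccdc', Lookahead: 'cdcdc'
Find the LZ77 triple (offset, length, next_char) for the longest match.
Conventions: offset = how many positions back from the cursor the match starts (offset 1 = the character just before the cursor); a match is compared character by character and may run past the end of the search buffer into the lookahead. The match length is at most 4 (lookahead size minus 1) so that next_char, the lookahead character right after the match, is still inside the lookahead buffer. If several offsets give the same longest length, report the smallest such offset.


Try each offset into the search buffer:
  offset=1 (pos 7, char 'c'): match length 1
  offset=2 (pos 6, char 'd'): match length 0
  offset=3 (pos 5, char 'c'): match length 3
  offset=4 (pos 4, char 'c'): match length 1
  offset=5 (pos 3, char 'd'): match length 0
  offset=6 (pos 2, char 'c'): match length 3
  offset=7 (pos 1, char 'c'): match length 1
  offset=8 (pos 0, char 'd'): match length 0
Longest match has length 3, found at offsets 3, 6; take the smallest, offset 3.
next_char = character at position 8 + 3 = 11 -> 'd'

Best match: offset=3, length=3 (matching 'cdc' starting at position 5)
LZ77 triple: (3, 3, 'd')


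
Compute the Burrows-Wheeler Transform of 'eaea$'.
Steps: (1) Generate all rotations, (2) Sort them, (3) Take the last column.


Rotations (sorted):
  0: $eaea -> last char: a
  1: a$eae -> last char: e
  2: aea$e -> last char: e
  3: ea$ea -> last char: a
  4: eaea$ -> last char: $


BWT = aeea$


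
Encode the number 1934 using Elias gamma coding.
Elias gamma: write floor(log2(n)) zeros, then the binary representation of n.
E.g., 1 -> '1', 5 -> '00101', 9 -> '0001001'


num_bits = floor(log2(1934)) + 1 = 11
leading_zeros = num_bits - 1 = 10
binary(1934) = 11110001110

Elias gamma(1934) = '0000000000' + '11110001110' = 000000000011110001110 (21 bits)


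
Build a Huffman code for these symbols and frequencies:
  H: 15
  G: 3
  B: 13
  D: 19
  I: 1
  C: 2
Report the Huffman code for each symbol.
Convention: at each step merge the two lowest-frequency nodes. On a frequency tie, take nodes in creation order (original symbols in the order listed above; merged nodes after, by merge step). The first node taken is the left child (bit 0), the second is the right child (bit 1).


Huffman tree construction:
Step 1: Merge I(1) + C(2) = 3
Step 2: Merge G(3) + (I+C)(3) = 6
Step 3: Merge (G+(I+C))(6) + B(13) = 19
Step 4: Merge H(15) + D(19) = 34
Step 5: Merge ((G+(I+C))+B)(19) + (H+D)(34) = 53
Read each symbol's code off the tree from the root (left child = 0, right child = 1).

Codes:
  H: 10 (length 2)
  G: 000 (length 3)
  B: 01 (length 2)
  D: 11 (length 2)
  I: 0010 (length 4)
  C: 0011 (length 4)
Average code length: 115/53 = 2.1698 bits/symbol


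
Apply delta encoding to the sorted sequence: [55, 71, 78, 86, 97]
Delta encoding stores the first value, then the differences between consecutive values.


First value: 55
Deltas:
  71 - 55 = 16
  78 - 71 = 7
  86 - 78 = 8
  97 - 86 = 11


Delta encoded: [55, 16, 7, 8, 11]


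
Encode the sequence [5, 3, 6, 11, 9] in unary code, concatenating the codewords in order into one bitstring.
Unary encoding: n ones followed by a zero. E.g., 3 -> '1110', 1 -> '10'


Encode each number as n ones followed by a terminating 0:
  5 -> 111110 (6 bits)
  3 -> 1110 (4 bits)
  6 -> 1111110 (7 bits)
  11 -> 111111111110 (12 bits)
  9 -> 1111111110 (10 bits)
Total length = 6 + 4 + 7 + 12 + 10 = 39 bits.

Unary([5, 3, 6, 11, 9]) = 111110111011111101111111111101111111110 (39 bits)


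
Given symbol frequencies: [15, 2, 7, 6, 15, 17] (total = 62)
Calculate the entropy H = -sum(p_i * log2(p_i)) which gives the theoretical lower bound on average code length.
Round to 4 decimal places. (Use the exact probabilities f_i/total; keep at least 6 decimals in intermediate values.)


Per-symbol terms -p_i * log2(p_i) with p_i = f_i/62:
  p = 15/62 = 0.241935: log2(p) = -2.047306, -p*log2(p) = 0.495316
  p = 2/62 = 0.032258: log2(p) = -4.954196, -p*log2(p) = 0.159813
  p = 7/62 = 0.112903: log2(p) = -3.146841, -p*log2(p) = 0.355289
  p = 6/62 = 0.096774: log2(p) = -3.369234, -p*log2(p) = 0.326055
  p = 15/62 = 0.241935: log2(p) = -2.047306, -p*log2(p) = 0.495316
  p = 17/62 = 0.274194: log2(p) = -1.866733, -p*log2(p) = 0.511846
H = 0.495316 + 0.159813 + 0.355289 + 0.326055 + 0.495316 + 0.511846 = 2.343635

H = 2.3436 bits/symbol


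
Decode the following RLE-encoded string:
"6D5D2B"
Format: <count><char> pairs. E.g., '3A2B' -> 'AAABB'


Expanding each <count><char> pair:
  6D -> 'DDDDDD'
  5D -> 'DDDDD'
  2B -> 'BB'

Decoded = DDDDDDDDDDDBB
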